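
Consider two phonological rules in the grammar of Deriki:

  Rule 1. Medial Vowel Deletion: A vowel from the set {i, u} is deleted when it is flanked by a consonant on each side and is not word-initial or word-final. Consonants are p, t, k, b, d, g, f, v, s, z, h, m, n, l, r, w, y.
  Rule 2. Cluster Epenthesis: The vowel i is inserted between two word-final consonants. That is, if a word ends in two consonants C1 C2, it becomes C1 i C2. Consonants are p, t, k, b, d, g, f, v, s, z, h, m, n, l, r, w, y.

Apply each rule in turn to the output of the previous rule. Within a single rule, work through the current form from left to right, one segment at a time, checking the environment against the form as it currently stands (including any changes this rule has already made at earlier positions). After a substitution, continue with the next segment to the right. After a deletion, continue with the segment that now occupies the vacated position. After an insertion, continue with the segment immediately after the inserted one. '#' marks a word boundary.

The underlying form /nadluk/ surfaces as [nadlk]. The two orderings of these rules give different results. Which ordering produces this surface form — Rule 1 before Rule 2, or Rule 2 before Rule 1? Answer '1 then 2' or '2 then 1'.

2 then 1

Order 1 then 2:
  1 Medial Vowel Deletion: [nadluk] → [nadlk]
  2 Cluster Epenthesis: [nadlk] → [nadlik]
  result: [nadlik]
Order 2 then 1:
  2 Cluster Epenthesis: no change — [nadluk]
  1 Medial Vowel Deletion: [nadluk] → [nadlk]
  result: [nadlk]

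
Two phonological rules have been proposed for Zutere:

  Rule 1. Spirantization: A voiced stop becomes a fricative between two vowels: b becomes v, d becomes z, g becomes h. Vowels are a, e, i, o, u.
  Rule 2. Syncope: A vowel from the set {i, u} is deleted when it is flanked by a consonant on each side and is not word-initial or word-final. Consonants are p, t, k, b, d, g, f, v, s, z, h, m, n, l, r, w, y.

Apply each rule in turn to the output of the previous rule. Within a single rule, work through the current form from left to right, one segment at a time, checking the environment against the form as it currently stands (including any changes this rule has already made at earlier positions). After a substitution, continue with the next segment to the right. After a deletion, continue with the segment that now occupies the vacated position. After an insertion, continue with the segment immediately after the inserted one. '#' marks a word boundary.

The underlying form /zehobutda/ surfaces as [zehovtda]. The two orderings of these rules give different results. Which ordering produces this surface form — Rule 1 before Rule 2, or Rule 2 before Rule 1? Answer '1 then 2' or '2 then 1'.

Order 1 then 2:
  1 Spirantization: [zehobutda] → [zehovutda]
  2 Syncope: [zehovutda] → [zehovtda]
  result: [zehovtda]
Order 2 then 1:
  2 Syncope: [zehobutda] → [zehobtda]
  1 Spirantization: no change — [zehobtda]
  result: [zehobtda]

1 then 2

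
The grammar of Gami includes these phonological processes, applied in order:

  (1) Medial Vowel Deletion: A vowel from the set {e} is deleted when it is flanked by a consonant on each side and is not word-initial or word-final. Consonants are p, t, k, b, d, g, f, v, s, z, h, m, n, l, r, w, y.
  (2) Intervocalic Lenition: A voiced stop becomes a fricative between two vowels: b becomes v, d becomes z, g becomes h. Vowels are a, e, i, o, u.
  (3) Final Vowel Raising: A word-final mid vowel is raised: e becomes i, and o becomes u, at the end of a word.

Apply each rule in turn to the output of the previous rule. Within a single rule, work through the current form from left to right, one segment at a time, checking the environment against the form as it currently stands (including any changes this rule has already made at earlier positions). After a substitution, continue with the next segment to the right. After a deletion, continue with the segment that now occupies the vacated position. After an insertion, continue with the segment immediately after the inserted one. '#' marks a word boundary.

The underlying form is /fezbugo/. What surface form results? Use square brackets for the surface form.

[fzbuhu]

(1) Medial Vowel Deletion: [fezbugo] → [fzbugo]
(2) Intervocalic Lenition: [fzbugo] → [fzbuho]
(3) Final Vowel Raising: [fzbuho] → [fzbuhu]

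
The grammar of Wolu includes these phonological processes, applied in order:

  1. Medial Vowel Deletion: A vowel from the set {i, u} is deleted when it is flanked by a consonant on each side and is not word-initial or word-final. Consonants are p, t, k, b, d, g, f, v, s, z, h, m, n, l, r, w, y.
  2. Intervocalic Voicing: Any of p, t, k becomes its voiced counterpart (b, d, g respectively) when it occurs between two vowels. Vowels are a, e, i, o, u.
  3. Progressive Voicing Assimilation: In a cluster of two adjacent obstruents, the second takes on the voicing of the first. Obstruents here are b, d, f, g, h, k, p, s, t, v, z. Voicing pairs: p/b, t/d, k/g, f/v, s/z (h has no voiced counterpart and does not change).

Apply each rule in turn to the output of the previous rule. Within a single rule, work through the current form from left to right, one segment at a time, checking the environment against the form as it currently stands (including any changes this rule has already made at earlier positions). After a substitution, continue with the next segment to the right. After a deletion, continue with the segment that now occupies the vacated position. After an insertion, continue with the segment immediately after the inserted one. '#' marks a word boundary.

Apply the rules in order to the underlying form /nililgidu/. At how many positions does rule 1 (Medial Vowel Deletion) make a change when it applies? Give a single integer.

3

1 Medial Vowel Deletion: [nililgidu] → [nllgdu]
2 Intervocalic Voicing: no change — [nllgdu]
3 Progressive Voicing Assimilation: no change — [nllgdu]
Rule 1 changed 3 position(s).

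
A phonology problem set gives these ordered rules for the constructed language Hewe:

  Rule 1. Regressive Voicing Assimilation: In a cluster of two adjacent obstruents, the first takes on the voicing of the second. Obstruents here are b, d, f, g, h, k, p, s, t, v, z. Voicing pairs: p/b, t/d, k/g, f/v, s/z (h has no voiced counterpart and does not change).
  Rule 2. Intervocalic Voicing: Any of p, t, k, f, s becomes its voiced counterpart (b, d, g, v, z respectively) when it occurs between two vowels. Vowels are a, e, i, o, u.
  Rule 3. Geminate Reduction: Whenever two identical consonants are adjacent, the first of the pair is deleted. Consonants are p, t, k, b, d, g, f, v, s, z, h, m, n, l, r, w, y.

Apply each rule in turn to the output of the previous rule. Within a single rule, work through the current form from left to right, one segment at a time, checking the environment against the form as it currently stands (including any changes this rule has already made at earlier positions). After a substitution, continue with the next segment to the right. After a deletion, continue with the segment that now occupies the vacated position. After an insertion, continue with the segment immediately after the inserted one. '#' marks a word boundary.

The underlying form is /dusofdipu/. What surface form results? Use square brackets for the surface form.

Rule 1 Regressive Voicing Assimilation: [dusofdipu] → [dusovdipu]
Rule 2 Intervocalic Voicing: [dusovdipu] → [duzovdibu]
Rule 3 Geminate Reduction: no change — [duzovdibu]

[duzovdibu]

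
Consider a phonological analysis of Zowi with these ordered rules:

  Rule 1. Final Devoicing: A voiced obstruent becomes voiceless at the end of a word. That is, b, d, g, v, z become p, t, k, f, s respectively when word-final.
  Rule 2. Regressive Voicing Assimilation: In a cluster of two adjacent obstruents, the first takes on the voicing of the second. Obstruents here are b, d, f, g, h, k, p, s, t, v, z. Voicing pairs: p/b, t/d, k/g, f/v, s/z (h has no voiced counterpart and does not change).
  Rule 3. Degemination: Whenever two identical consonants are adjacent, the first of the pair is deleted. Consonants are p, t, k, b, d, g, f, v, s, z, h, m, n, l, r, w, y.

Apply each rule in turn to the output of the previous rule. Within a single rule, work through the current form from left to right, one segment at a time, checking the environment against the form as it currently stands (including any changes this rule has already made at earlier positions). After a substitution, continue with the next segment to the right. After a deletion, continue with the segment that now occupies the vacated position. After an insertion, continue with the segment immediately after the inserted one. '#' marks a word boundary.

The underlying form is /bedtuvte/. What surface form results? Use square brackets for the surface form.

[betufte]

Rule 1 Final Devoicing: no change — [bedtuvte]
Rule 2 Regressive Voicing Assimilation: [bedtuvte] → [bettufte]
Rule 3 Degemination: [bettufte] → [betufte]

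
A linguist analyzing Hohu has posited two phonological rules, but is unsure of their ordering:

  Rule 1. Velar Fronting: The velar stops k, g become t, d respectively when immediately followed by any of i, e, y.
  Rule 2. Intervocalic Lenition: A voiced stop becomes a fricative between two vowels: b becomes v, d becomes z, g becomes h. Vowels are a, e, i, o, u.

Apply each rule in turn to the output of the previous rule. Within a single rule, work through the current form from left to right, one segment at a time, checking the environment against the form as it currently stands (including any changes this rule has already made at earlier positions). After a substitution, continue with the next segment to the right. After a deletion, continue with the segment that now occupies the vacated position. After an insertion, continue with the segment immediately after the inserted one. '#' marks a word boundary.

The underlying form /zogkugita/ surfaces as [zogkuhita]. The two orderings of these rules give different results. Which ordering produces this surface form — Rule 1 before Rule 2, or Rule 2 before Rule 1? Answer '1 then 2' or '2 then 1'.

Order 1 then 2:
  1 Velar Fronting: [zogkugita] → [zogkudita]
  2 Intervocalic Lenition: [zogkudita] → [zogkuzita]
  result: [zogkuzita]
Order 2 then 1:
  2 Intervocalic Lenition: [zogkugita] → [zogkuhita]
  1 Velar Fronting: no change — [zogkuhita]
  result: [zogkuhita]

2 then 1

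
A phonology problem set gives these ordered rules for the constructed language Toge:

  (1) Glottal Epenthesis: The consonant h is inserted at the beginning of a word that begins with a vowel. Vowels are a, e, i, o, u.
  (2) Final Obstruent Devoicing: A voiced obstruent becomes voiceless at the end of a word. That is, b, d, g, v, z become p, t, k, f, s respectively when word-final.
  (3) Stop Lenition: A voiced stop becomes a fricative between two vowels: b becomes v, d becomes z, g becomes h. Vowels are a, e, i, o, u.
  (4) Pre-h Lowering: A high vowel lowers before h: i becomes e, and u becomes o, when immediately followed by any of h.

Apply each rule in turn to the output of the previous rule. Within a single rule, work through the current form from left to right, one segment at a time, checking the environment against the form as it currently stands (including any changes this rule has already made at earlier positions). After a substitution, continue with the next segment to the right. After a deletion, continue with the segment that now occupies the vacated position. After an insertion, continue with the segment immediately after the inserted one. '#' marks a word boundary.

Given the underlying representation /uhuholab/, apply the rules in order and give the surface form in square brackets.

(1) Glottal Epenthesis: [uhuholab] → [huhuholab]
(2) Final Obstruent Devoicing: [huhuholab] → [huhuholap]
(3) Stop Lenition: no change — [huhuholap]
(4) Pre-h Lowering: [huhuholap] → [hohoholap]

[hohoholap]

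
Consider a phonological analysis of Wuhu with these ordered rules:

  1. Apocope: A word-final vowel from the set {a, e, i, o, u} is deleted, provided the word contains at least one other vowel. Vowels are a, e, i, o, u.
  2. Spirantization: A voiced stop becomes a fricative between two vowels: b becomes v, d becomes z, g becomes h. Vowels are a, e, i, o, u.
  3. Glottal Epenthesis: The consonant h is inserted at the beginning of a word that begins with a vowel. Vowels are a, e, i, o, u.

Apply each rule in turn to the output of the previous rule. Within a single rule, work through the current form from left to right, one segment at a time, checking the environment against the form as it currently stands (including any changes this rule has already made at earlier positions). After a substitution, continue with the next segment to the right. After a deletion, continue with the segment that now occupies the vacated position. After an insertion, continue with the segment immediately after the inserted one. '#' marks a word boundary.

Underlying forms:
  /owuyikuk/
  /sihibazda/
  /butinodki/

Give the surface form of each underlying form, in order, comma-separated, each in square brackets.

[howuyikuk], [sihivazd], [butinodk]

/owuyikuk/:
  1 Apocope: no change — [owuyikuk]
  2 Spirantization: no change — [owuyikuk]
  3 Glottal Epenthesis: [owuyikuk] → [howuyikuk]
/sihibazda/:
  1 Apocope: [sihibazda] → [sihibazd]
  2 Spirantization: [sihibazd] → [sihivazd]
  3 Glottal Epenthesis: no change — [sihivazd]
/butinodki/:
  1 Apocope: [butinodki] → [butinodk]
  2 Spirantization: no change — [butinodk]
  3 Glottal Epenthesis: no change — [butinodk]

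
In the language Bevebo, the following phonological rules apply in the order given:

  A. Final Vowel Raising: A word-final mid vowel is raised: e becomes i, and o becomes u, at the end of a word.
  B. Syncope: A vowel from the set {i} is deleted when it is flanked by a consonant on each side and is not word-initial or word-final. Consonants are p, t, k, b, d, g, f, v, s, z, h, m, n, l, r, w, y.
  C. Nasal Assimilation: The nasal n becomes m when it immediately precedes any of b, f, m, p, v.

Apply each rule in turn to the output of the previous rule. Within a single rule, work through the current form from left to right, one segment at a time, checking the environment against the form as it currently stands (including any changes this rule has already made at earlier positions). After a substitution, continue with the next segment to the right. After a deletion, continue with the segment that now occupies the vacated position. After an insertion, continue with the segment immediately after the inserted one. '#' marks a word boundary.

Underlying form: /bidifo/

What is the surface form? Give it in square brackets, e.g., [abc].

A Final Vowel Raising: [bidifo] → [bidifu]
B Syncope: [bidifu] → [bdfu]
C Nasal Assimilation: no change — [bdfu]

[bdfu]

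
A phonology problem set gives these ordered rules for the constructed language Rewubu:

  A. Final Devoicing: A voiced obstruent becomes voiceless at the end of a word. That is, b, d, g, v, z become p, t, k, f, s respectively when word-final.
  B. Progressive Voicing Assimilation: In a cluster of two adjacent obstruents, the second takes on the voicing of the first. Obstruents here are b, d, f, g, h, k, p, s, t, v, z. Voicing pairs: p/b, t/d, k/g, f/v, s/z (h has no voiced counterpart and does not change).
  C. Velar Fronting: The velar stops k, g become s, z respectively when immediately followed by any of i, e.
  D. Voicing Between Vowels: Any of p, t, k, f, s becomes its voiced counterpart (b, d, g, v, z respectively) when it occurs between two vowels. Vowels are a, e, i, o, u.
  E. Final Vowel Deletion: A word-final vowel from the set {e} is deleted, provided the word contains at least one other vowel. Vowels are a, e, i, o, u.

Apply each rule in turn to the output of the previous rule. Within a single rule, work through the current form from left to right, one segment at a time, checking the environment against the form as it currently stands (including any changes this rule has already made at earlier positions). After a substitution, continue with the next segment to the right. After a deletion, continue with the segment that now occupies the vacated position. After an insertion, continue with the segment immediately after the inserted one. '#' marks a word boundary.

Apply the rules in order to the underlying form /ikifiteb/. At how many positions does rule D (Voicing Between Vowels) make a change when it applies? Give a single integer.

3

A Final Devoicing: [ikifiteb] → [ikifitep]
B Progressive Voicing Assimilation: no change — [ikifitep]
C Velar Fronting: [ikifitep] → [isifitep]
D Voicing Between Vowels: [isifitep] → [izividep]
E Final Vowel Deletion: no change — [izividep]
Rule D changed 3 position(s).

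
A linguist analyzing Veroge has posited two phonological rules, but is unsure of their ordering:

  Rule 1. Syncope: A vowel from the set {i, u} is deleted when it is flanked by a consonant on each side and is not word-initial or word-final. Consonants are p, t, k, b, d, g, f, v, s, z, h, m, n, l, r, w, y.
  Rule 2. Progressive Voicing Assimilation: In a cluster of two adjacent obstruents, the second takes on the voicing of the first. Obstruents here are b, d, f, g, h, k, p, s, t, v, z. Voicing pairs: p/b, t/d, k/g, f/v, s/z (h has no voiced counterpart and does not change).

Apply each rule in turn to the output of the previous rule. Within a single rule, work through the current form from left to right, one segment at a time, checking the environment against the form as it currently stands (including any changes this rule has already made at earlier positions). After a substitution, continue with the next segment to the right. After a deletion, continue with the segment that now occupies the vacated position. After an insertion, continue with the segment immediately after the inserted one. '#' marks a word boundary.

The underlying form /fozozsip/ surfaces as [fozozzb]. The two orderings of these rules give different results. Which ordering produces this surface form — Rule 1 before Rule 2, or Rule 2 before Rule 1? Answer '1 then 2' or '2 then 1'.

1 then 2

Order 1 then 2:
  1 Syncope: [fozozsip] → [fozozsp]
  2 Progressive Voicing Assimilation: [fozozsp] → [fozozzb]
  result: [fozozzb]
Order 2 then 1:
  2 Progressive Voicing Assimilation: [fozozsip] → [fozozzip]
  1 Syncope: [fozozzip] → [fozozzp]
  result: [fozozzp]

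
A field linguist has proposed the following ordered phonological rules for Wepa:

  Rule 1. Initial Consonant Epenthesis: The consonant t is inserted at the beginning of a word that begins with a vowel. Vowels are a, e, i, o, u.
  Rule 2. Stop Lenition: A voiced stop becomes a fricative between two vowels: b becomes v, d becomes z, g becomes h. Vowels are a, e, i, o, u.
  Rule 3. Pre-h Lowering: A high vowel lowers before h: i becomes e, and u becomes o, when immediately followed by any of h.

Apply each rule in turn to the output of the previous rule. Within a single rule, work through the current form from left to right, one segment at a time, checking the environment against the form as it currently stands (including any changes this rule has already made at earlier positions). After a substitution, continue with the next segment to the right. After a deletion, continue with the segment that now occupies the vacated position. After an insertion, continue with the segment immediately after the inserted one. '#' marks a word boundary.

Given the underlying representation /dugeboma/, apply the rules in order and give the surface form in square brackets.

Rule 1 Initial Consonant Epenthesis: no change — [dugeboma]
Rule 2 Stop Lenition: [dugeboma] → [duhevoma]
Rule 3 Pre-h Lowering: [duhevoma] → [dohevoma]

[dohevoma]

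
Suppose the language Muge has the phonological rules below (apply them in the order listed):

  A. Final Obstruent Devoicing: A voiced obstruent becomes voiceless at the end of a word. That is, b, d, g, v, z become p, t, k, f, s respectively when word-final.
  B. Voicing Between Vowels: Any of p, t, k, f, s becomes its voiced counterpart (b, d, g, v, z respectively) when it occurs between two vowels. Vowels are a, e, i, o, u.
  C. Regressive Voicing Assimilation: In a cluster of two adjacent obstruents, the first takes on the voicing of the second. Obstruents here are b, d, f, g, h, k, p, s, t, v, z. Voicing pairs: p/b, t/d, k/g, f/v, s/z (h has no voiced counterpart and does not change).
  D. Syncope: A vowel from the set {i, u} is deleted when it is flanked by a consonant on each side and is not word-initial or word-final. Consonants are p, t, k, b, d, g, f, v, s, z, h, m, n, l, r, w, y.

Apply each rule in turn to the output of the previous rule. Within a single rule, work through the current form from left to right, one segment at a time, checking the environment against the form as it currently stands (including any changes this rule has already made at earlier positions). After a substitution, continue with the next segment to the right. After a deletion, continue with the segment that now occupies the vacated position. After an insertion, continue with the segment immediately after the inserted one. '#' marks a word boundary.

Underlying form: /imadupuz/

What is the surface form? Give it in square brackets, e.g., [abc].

[imadbs]

A Final Obstruent Devoicing: [imadupuz] → [imadupus]
B Voicing Between Vowels: [imadupus] → [imadubus]
C Regressive Voicing Assimilation: no change — [imadubus]
D Syncope: [imadubus] → [imadbs]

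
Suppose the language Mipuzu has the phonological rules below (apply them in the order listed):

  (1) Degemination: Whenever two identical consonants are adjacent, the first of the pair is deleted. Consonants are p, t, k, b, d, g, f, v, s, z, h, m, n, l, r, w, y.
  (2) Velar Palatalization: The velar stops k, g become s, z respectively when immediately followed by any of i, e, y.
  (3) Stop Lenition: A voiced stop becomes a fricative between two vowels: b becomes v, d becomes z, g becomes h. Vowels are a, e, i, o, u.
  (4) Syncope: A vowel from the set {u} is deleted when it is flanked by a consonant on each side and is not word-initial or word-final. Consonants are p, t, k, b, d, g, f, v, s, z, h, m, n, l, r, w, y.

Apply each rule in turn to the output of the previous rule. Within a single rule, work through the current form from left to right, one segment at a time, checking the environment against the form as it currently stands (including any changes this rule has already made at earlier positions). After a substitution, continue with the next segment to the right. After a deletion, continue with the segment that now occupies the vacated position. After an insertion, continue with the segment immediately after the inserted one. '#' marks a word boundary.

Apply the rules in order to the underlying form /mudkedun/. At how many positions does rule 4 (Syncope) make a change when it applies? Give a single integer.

(1) Degemination: no change — [mudkedun]
(2) Velar Palatalization: [mudkedun] → [mudsedun]
(3) Stop Lenition: [mudsedun] → [mudsezun]
(4) Syncope: [mudsezun] → [mdsezn]
Rule 4 changed 2 position(s).

2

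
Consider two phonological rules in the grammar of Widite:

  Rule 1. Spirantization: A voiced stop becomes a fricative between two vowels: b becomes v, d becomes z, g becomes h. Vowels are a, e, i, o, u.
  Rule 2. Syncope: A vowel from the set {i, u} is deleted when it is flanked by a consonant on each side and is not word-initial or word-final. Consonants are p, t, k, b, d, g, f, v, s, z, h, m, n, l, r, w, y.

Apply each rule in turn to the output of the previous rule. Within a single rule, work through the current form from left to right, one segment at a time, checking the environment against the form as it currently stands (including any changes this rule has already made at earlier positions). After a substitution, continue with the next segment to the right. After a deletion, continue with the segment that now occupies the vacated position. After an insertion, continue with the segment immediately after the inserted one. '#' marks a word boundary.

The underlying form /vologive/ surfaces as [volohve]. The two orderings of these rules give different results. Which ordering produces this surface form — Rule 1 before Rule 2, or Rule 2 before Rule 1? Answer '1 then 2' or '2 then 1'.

1 then 2

Order 1 then 2:
  1 Spirantization: [vologive] → [volohive]
  2 Syncope: [volohive] → [volohve]
  result: [volohve]
Order 2 then 1:
  2 Syncope: [vologive] → [vologve]
  1 Spirantization: no change — [vologve]
  result: [vologve]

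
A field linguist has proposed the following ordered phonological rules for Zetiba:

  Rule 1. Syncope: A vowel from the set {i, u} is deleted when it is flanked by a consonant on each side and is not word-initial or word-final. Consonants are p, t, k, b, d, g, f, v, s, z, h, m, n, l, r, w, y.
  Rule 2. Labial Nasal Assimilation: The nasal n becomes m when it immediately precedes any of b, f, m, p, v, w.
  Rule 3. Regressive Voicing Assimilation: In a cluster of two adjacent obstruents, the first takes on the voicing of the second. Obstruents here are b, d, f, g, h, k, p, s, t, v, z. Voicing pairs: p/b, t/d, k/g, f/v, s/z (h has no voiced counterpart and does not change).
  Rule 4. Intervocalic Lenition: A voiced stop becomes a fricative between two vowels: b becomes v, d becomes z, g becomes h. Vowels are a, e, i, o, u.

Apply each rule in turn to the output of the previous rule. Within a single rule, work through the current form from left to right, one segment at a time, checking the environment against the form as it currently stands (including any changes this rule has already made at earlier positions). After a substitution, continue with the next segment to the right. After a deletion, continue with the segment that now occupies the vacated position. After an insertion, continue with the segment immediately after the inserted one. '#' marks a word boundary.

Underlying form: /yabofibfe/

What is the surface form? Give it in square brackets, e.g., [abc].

[yavovpfe]

Rule 1 Syncope: [yabofibfe] → [yabofbfe]
Rule 2 Labial Nasal Assimilation: no change — [yabofbfe]
Rule 3 Regressive Voicing Assimilation: [yabofbfe] → [yabovpfe]
Rule 4 Intervocalic Lenition: [yabovpfe] → [yavovpfe]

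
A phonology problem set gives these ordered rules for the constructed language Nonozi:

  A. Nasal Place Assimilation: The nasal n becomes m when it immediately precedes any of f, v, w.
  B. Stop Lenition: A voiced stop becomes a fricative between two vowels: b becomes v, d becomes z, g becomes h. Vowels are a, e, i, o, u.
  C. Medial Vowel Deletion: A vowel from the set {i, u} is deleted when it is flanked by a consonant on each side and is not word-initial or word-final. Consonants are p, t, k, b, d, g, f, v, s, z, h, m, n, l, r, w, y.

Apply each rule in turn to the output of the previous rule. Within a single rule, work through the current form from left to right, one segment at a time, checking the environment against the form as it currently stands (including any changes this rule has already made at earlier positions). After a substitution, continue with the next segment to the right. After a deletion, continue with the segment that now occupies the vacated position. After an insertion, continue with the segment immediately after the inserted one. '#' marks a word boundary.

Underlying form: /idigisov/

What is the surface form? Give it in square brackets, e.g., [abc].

[izhsov]

A Nasal Place Assimilation: no change — [idigisov]
B Stop Lenition: [idigisov] → [izihisov]
C Medial Vowel Deletion: [izihisov] → [izhsov]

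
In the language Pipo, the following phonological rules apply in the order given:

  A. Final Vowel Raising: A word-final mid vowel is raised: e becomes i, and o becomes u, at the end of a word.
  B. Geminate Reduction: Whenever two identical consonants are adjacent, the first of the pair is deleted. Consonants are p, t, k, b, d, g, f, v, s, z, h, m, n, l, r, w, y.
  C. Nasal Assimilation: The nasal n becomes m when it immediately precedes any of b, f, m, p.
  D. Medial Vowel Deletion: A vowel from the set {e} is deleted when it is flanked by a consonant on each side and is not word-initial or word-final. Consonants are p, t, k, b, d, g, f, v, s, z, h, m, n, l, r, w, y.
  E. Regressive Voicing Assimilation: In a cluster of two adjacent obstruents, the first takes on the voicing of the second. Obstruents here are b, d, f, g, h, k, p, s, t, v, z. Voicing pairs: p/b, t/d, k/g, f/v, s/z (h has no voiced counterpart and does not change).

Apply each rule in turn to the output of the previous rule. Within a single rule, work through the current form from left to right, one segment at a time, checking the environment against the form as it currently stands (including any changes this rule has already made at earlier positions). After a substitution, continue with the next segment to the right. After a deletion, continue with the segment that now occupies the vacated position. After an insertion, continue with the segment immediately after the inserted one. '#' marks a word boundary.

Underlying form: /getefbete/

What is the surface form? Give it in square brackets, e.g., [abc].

[ktvpti]

A Final Vowel Raising: [getefbete] → [getefbeti]
B Geminate Reduction: no change — [getefbeti]
C Nasal Assimilation: no change — [getefbeti]
D Medial Vowel Deletion: [getefbeti] → [gtfbti]
E Regressive Voicing Assimilation: [gtfbti] → [ktvpti]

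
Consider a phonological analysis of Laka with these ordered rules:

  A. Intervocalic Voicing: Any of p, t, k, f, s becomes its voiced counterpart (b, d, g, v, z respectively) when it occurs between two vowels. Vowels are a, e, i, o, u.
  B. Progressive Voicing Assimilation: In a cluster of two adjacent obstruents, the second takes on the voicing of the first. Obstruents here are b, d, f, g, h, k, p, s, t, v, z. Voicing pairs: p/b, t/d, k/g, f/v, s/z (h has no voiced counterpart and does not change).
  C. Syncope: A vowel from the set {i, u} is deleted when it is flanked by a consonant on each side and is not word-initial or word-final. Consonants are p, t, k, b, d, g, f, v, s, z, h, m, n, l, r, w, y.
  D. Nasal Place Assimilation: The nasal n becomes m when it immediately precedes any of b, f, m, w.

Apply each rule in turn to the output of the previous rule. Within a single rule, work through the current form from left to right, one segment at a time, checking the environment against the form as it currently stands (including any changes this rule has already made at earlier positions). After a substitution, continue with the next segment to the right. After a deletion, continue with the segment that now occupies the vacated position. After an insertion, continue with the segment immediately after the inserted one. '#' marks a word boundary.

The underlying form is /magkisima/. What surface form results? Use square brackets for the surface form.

[maggzma]

A Intervocalic Voicing: [magkisima] → [magkizima]
B Progressive Voicing Assimilation: [magkizima] → [maggizima]
C Syncope: [maggizima] → [maggzma]
D Nasal Place Assimilation: no change — [maggzma]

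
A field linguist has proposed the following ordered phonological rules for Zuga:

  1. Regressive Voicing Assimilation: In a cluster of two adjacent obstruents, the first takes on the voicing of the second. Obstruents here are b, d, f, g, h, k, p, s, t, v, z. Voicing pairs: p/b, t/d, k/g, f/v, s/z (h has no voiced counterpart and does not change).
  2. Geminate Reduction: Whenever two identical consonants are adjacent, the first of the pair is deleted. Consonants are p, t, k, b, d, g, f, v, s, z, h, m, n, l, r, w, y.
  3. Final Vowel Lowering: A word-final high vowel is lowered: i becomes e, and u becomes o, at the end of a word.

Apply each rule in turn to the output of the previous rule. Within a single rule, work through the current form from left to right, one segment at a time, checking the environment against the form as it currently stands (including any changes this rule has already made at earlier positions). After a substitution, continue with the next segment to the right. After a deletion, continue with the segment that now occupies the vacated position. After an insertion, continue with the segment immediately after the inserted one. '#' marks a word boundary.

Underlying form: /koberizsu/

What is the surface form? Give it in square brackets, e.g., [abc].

1 Regressive Voicing Assimilation: [koberizsu] → [koberissu]
2 Geminate Reduction: [koberissu] → [koberisu]
3 Final Vowel Lowering: [koberisu] → [koberiso]

[koberiso]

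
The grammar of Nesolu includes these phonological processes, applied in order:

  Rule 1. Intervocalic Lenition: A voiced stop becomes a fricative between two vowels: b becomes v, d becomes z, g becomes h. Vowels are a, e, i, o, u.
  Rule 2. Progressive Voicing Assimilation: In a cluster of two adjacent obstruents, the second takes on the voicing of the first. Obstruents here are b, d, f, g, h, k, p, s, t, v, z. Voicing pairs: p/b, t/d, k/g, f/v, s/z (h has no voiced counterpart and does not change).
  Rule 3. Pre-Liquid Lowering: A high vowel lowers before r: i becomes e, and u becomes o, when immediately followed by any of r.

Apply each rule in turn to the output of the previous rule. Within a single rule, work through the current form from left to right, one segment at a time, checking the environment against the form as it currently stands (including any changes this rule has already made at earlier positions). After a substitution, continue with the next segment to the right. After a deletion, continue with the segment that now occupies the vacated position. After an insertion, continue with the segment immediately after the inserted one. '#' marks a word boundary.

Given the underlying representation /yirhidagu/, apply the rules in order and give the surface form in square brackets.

[yerhizahu]

Rule 1 Intervocalic Lenition: [yirhidagu] → [yirhizahu]
Rule 2 Progressive Voicing Assimilation: no change — [yirhizahu]
Rule 3 Pre-Liquid Lowering: [yirhizahu] → [yerhizahu]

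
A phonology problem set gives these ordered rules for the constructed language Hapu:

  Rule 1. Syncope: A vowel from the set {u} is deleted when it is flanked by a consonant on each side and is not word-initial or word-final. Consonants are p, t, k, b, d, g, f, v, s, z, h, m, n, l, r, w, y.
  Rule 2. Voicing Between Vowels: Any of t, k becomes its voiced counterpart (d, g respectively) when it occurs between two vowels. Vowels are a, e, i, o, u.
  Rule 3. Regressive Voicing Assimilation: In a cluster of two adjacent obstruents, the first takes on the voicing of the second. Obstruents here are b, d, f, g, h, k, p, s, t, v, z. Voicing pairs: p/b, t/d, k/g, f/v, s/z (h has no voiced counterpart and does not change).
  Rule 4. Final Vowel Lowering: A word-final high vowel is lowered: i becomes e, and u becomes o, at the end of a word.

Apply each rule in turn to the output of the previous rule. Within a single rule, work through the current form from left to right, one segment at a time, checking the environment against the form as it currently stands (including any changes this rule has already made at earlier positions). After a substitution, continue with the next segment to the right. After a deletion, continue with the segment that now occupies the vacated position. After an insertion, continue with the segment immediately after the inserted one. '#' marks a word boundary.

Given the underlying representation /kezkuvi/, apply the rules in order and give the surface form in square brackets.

Rule 1 Syncope: [kezkuvi] → [kezkvi]
Rule 2 Voicing Between Vowels: no change — [kezkvi]
Rule 3 Regressive Voicing Assimilation: [kezkvi] → [kesgvi]
Rule 4 Final Vowel Lowering: [kesgvi] → [kesgve]

[kesgve]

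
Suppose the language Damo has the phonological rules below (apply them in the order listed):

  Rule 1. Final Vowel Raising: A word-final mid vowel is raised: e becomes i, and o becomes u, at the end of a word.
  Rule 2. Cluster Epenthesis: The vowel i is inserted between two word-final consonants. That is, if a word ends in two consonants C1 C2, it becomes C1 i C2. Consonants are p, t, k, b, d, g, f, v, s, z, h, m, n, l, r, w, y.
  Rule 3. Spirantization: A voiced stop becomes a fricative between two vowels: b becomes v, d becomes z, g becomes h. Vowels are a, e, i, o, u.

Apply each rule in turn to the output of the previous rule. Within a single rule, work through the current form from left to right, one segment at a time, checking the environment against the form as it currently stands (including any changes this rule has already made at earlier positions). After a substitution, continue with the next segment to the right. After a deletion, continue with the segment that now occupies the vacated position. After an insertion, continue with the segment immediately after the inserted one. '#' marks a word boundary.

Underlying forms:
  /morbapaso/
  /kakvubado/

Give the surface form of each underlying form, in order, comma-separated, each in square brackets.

[morbapasu], [kakvuvazu]

/morbapaso/:
  Rule 1 Final Vowel Raising: [morbapaso] → [morbapasu]
  Rule 2 Cluster Epenthesis: no change — [morbapasu]
  Rule 3 Spirantization: no change — [morbapasu]
/kakvubado/:
  Rule 1 Final Vowel Raising: [kakvubado] → [kakvubadu]
  Rule 2 Cluster Epenthesis: no change — [kakvubadu]
  Rule 3 Spirantization: [kakvubadu] → [kakvuvazu]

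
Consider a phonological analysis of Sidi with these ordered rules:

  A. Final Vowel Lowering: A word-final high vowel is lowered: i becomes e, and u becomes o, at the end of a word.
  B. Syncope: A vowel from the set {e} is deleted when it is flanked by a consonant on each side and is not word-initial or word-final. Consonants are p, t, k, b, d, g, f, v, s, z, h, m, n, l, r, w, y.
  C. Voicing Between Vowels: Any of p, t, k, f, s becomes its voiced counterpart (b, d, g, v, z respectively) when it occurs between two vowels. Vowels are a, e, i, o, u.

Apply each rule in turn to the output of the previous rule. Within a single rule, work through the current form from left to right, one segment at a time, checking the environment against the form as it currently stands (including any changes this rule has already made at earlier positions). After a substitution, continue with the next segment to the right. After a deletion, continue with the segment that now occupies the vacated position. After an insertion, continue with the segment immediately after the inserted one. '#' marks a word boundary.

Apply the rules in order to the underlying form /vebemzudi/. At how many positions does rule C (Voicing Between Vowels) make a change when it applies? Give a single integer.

A Final Vowel Lowering: [vebemzudi] → [vebemzude]
B Syncope: [vebemzude] → [vbmzude]
C Voicing Between Vowels: no change — [vbmzude]
Rule C changed 0 position(s).

0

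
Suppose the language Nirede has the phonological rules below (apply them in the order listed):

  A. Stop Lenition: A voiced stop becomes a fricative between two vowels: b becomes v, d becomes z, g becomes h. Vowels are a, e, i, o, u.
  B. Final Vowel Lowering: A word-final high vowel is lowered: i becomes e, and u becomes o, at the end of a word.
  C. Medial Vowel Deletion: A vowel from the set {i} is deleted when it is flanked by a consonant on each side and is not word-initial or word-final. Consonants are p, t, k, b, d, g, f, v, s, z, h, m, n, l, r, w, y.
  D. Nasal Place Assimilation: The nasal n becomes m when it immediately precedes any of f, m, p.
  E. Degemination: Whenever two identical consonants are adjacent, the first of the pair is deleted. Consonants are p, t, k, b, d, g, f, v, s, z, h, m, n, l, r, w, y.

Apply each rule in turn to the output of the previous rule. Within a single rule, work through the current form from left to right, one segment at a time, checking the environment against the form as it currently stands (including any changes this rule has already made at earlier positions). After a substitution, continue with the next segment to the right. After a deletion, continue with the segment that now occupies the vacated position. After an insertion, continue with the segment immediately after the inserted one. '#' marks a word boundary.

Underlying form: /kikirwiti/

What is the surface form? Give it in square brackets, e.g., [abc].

A Stop Lenition: no change — [kikirwiti]
B Final Vowel Lowering: [kikirwiti] → [kikirwite]
C Medial Vowel Deletion: [kikirwite] → [kkrwte]
D Nasal Place Assimilation: no change — [kkrwte]
E Degemination: [kkrwte] → [krwte]

[krwte]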